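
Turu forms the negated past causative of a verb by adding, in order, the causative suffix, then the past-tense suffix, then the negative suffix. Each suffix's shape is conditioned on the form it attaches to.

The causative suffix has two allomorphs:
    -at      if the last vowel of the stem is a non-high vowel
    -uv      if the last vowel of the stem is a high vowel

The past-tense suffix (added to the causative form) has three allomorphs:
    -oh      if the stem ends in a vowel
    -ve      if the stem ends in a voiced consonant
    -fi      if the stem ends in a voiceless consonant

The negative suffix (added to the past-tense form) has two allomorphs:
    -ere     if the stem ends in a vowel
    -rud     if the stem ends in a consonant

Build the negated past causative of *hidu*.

Since the last vowel of *hidu* is /u/ (a high vowel), it takes -uv, giving *hiduuv*.
The causative form *hiduuv*: final sound = /v/, a voiced consonant → -ve → *hiduuvve*.
Since the final sound of the past-tense form *hiduuvve* is /e/ (a vowel), it takes -ere, giving *hiduuvveere*.

hiduuvveere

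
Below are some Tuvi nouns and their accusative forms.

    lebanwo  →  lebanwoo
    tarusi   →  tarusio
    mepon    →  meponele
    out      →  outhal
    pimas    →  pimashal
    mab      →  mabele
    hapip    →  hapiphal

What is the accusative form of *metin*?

Looking at the final sound of each stem: -hal when the stem ends in a voiceless consonant (*out*, *pimas*, *hapip*); -ele when the stem ends in a voiced consonant (*mepon*, *mab*); -o when the stem ends in a vowel (*lebanwo*, *tarusi*).
*metin* — final sound /n/ (a voiced consonant) → -ele → *metinele*.

metinele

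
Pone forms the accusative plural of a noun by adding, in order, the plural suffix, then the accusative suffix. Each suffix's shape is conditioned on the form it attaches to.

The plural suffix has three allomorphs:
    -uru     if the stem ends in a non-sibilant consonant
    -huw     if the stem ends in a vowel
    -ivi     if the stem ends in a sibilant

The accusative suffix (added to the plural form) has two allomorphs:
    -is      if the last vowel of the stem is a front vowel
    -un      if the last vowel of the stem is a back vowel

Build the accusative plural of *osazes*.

*osazes*: final sound = /s/, a sibilant → -ivi → *osazesivi*.
The plural form *osazesivi* — last vowel /i/ (a front vowel) → -is → *osazesiviis*.

osazesiviis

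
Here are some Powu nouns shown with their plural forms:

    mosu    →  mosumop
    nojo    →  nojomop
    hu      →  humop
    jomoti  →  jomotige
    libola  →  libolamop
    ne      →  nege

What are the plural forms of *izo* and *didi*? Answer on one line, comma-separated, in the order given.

Looking at the last vowel of each stem: -ge when the last vowel of the stem is a front vowel (*jomoti*, *ne*); -mop when the last vowel of the stem is a back vowel (*mosu*, *nojo*, *hu*, *libola*).
*izo* — last vowel /o/ (a back vowel) → -mop → *izomop*.
The last vowel of *didi* is /i/, which is a front vowel, so the suffix is -ge, giving *didige*.

izomop, didige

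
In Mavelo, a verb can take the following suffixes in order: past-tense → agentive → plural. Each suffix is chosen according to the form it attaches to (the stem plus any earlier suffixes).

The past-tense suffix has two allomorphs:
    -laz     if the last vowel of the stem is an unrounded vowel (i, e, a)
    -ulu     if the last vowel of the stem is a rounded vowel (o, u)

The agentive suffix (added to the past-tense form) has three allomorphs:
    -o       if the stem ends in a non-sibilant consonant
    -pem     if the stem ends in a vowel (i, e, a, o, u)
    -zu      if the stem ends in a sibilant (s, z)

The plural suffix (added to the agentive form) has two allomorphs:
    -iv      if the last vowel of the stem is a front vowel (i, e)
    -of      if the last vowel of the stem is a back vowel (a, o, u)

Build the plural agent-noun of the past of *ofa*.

The last vowel of *ofa* is /a/, which is an unrounded vowel, so the past-tense suffix is -laz, giving *ofalaz*.
The final sound of the past-tense form *ofalaz* is /z/, which is a sibilant, so the agentive suffix is -zu, giving *ofalazzu*.
Since the last vowel of the agentive form *ofalazzu* is /u/ (a back vowel), it takes -of, giving *ofalazzuof*.

ofalazzuof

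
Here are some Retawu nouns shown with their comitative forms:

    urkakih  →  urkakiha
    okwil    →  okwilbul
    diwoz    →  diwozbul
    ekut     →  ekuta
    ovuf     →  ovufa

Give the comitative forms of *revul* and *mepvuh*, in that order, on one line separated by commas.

The suffix is conditioned by the final consonant: -a when the stem ends in a voiceless consonant (*urkakih*, *ekut*, *ovuf*); -bul when the stem ends in a voiced consonant (*okwil*, *diwoz*).
The final consonant of *revul* is /l/, which is voiced, so the suffix is -bul, giving *revulbul*.
Since the final consonant of *mepvuh* is /h/ (voiceless), it takes -a, giving *mepvuha*.

revulbul, mepvuha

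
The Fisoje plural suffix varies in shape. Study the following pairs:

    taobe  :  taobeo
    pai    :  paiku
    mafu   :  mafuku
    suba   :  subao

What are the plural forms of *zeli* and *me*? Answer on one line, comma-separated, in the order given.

zeliku, meo

The suffix is conditioned by the last vowel: -ku when the last vowel of the stem is a high vowel (*pai*, *mafu*); -o when the last vowel of the stem is a non-high vowel (*taobe*, *suba*).
Since the last vowel of *zeli* is /i/ (a high vowel), it takes -ku, giving *zeliku*.
Since the last vowel of *me* is /e/ (a non-high vowel), it takes -o, giving *meo*.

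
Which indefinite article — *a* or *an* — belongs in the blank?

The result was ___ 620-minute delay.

The indefinite article is chosen by the initial *sound* of the following word, not its spelling.
The number *620* is spoken "six hundred …", beginning with /sɪks/ — a consonant sound.
So the article is *a*: The result was a 620-minute delay.

a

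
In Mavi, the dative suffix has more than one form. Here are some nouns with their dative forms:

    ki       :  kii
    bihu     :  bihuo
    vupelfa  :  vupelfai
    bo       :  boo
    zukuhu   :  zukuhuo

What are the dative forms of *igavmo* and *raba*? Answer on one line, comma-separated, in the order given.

The alternation tracks the last vowel of the stem — -o when the last vowel of the stem is a rounded vowel (*bihu*, *bo*, *zukuhu*); -i when the last vowel of the stem is an unrounded vowel (*ki*, *vupelfa*).
*igavmo* — last vowel /o/ (a rounded vowel) → -o → *igavmoo*.
*raba* — last vowel /a/ (an unrounded vowel) → -i → *rabai*.

igavmoo, rabai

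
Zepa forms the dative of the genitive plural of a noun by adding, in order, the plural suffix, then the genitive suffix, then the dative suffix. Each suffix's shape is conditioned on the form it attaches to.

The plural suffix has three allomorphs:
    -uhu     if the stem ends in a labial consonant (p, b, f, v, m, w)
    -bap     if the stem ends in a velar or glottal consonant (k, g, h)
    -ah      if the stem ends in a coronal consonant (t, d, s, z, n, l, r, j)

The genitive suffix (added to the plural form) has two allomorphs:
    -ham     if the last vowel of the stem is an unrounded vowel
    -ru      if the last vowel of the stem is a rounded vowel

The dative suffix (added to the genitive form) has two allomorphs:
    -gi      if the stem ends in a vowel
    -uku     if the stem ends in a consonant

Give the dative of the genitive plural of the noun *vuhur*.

vuhurahhamuku

*vuhur*: final consonant = /r/, coronal → -ah → *vuhurah*.
Since the last vowel of the plural form *vuhurah* is /a/ (an unrounded vowel), it takes -ham, giving *vuhurahham*.
The genitive form *vuhurahham*: final sound = /m/, a consonant → -uku → *vuhurahhamuku*.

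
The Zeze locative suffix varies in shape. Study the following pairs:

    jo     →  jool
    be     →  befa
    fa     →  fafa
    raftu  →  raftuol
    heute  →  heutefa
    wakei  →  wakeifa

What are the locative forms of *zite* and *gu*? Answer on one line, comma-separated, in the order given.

The alternation tracks the last vowel of the stem — -ol when the last vowel of the stem is a rounded vowel (*jo*, *raftu*); -fa when the last vowel of the stem is an unrounded vowel (*be*, *fa*, *heute*, *wakei*).
Since the last vowel of *zite* is /e/ (an unrounded vowel), it takes -fa, giving *zitefa*.
Since the last vowel of *gu* is /u/ (a rounded vowel), it takes -ol, giving *guol*.

zitefa, guol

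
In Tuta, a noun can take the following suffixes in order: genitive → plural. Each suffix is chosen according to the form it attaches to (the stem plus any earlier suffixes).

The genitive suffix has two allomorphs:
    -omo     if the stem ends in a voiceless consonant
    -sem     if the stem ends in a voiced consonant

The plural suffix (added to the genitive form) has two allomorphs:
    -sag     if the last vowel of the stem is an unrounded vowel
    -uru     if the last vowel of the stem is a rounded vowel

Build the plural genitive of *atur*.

The final consonant of *atur* is /r/, which is voiced, so the genitive suffix is -sem, giving *atursem*.
The genitive form *atursem* — last vowel /e/ (an unrounded vowel) → -sag → *atursemsag*.

atursemsag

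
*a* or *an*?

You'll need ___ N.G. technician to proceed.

an

The indefinite article is chosen by the initial *sound* of the following word, not its spelling.
The initialism *N.G.* is read letter by letter; the first letter, N, is pronounced /ɛn/, which begins with a vowel sound.
So the article is *an*: You'll need an N.G. technician to proceed.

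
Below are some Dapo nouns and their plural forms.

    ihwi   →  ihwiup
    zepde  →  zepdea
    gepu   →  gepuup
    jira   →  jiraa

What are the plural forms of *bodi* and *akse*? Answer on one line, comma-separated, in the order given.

The alternation tracks the last vowel of the stem — -up when the last vowel of the stem is a high vowel (*ihwi*, *gepu*); -a when the last vowel of the stem is a non-high vowel (*zepde*, *jira*).
*bodi*: last vowel = /i/, a high vowel → -up → *bodiup*.
*akse*: last vowel = /e/, a non-high vowel → -a → *aksea*.

bodiup, aksea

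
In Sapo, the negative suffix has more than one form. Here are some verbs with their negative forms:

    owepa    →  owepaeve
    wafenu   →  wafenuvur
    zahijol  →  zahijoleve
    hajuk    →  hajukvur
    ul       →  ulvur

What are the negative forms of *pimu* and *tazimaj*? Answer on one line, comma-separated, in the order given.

pimuvur, tazimajeve

The pattern is height harmony: -vur when the last vowel of the stem is a high vowel (*wafenu*, *hajuk*, *ul*); -eve when the last vowel of the stem is a non-high vowel (*owepa*, *zahijol*).
*pimu*: last vowel = /u/, a high vowel → -vur → *pimuvur*.
*tazimaj* — last vowel /a/ (a non-high vowel) → -eve → *tazimajeve*.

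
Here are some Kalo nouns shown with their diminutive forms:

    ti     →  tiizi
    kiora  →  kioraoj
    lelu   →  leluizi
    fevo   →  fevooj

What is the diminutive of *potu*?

Looking at the last vowel of each stem: -izi when the last vowel of the stem is a high vowel (*ti*, *lelu*); -oj when the last vowel of the stem is a non-high vowel (*kiora*, *fevo*).
*potu* — last vowel /u/ (a high vowel) → -izi → *potuizi*.

potuizi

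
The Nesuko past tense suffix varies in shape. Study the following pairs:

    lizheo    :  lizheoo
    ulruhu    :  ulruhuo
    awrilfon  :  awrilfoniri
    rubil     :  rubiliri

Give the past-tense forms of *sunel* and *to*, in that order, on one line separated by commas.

suneliri, too

The suffix is conditioned by the final sound: -iri when the stem ends in a consonant (*awrilfon*, *rubil*); -o when the stem ends in a vowel (*lizheo*, *ulruhu*).
Since the final sound of *sunel* is /l/ (a consonant), it takes -iri, giving *suneliri*.
The final sound of *to* is /o/, which is a vowel, so the suffix is -o, giving *too*.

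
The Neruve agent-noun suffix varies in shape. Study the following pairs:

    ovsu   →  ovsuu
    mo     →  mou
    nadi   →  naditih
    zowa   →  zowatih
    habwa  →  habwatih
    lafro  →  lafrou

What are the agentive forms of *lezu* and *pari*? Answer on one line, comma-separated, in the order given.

lezuu, paritih

Looking at the last vowel of each stem: -u when the last vowel of the stem is a rounded vowel (*ovsu*, *mo*, *lafro*); -tih when the last vowel of the stem is an unrounded vowel (*nadi*, *zowa*, *habwa*).
Since the last vowel of *lezu* is /u/ (a rounded vowel), it takes -u, giving *lezuu*.
*pari*: last vowel = /i/, an unrounded vowel → -tih → *paritih*.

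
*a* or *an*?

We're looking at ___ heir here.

The indefinite article is chosen by the initial *sound* of the following word, not its spelling.
*heir* begins with the sound /ɛ/ (silent h) — a vowel sound.
So the article is *an*: We're looking at an heir here.

an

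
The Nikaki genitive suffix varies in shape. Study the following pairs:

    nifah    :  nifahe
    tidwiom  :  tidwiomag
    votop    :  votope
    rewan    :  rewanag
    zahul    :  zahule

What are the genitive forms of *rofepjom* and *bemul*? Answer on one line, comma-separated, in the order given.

rofepjomag, bemule

The alternation tracks the final consonant of the stem — -ag when the stem ends in a nasal (*tidwiom*, *rewan*); -e when the stem ends in a non-nasal consonant (*nifah*, *votop*, *zahul*).
*rofepjom*: final consonant = /m/, a nasal → -ag → *rofepjomag*.
Since the final consonant of *bemul* is /l/ (non-nasal), it takes -e, giving *bemule*.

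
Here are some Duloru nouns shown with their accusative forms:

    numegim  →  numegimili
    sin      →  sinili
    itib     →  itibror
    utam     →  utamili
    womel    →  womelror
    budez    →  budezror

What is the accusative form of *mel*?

melror

Looking at the final consonant of each stem: -ili when the stem ends in a nasal (*numegim*, *sin*, *utam*); -ror when the stem ends in a non-nasal consonant (*itib*, *womel*, *budez*).
*mel* — final consonant /l/ (non-nasal) → -ror → *melror*.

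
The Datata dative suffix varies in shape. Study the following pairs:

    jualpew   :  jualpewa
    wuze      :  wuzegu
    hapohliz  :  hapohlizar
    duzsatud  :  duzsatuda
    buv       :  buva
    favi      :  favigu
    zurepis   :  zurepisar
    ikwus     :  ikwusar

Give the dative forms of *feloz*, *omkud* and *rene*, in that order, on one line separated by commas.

The suffix is conditioned by the final sound: -ar when the stem ends in a sibilant (*hapohliz*, *zurepis*, *ikwus*); -a when the stem ends in a non-sibilant consonant (*jualpew*, *duzsatud*, *buv*); -gu when the stem ends in a vowel (*wuze*, *favi*).
Since the final sound of *feloz* is /z/ (a sibilant), it takes -ar, giving *felozar*.
*omkud* — final sound /d/ (a non-sibilant consonant) → -a → *omkuda*.
The final sound of *rene* is /e/, which is a vowel, so the suffix is -gu, giving *renegu*.

felozar, omkuda, renegu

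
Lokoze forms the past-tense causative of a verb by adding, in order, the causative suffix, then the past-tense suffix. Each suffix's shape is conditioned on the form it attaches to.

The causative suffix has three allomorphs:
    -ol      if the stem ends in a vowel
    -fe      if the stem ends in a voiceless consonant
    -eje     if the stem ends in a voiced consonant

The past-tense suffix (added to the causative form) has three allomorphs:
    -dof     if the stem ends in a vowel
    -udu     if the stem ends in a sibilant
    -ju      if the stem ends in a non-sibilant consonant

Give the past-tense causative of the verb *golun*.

golunejedof

The final sound of *golun* is /n/, which is a voiced consonant, so the causative suffix is -eje, giving *goluneje*.
The causative form *goluneje*: final sound = /e/, a vowel → -dof → *golunejedof*.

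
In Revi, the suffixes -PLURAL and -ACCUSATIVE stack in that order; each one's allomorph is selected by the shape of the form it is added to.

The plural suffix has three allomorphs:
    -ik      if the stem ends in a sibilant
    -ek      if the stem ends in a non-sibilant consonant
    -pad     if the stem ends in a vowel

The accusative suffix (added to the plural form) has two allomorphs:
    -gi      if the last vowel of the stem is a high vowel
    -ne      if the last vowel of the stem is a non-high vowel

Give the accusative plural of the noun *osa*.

osapadne

Since the final sound of *osa* is /a/ (a vowel), it takes -pad, giving *osapad*.
Since the last vowel of the plural form *osapad* is /a/ (a non-high vowel), it takes -ne, giving *osapadne*.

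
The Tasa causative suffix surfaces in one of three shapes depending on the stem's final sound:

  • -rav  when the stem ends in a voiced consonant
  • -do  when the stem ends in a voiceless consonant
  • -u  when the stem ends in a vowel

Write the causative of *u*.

*u*: final sound = /u/, a vowel → -u → *uu*.

uu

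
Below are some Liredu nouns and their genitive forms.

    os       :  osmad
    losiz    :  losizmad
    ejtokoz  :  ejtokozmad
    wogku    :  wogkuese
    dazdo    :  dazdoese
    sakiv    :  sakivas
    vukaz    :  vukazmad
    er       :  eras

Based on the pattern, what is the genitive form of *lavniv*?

The suffix is conditioned by the final sound: -mad when the stem ends in a sibilant (*os*, *losiz*, *ejtokoz*, *vukaz*); -as when the stem ends in a non-sibilant consonant (*sakiv*, *er*); -ese when the stem ends in a vowel (*wogku*, *dazdo*).
*lavniv* — final sound /v/ (a non-sibilant consonant) → -as → *lavnivas*.

lavnivas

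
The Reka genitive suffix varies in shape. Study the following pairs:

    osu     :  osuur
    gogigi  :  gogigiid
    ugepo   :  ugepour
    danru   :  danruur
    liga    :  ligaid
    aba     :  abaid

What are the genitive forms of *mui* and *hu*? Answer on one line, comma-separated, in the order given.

muiid, huur

The suffix is conditioned by the last vowel: -ur when the last vowel of the stem is a rounded vowel (*osu*, *ugepo*, *danru*); -id when the last vowel of the stem is an unrounded vowel (*gogigi*, *liga*, *aba*).
Since the last vowel of *mui* is /i/ (an unrounded vowel), it takes -id, giving *muiid*.
Since the last vowel of *hu* is /u/ (a rounded vowel), it takes -ur, giving *huur*.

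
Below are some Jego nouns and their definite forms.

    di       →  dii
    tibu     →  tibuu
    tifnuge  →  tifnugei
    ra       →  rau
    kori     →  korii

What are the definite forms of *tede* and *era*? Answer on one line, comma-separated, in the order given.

tedei, erau

The suffix is conditioned by the last vowel: -i when the last vowel of the stem is a front vowel (*di*, *tifnuge*, *kori*); -u when the last vowel of the stem is a back vowel (*tibu*, *ra*).
Since the last vowel of *tede* is /e/ (a front vowel), it takes -i, giving *tedei*.
*era* — last vowel /a/ (a back vowel) → -u → *erau*.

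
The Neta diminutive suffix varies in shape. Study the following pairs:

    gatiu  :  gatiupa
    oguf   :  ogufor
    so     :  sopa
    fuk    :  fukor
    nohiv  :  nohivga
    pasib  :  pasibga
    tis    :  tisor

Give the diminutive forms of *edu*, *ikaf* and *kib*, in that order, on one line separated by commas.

The pattern is voicing of the final sound: -or when the stem ends in a voiceless consonant (*oguf*, *fuk*, *tis*); -ga when the stem ends in a voiced consonant (*nohiv*, *pasib*); -pa when the stem ends in a vowel (*gatiu*, *so*).
*edu* — final sound /u/ (a vowel) → -pa → *edupa*.
*ikaf* — final sound /f/ (a voiceless consonant) → -or → *ikafor*.
*kib*: final sound = /b/, a voiced consonant → -ga → *kibga*.

edupa, ikafor, kibga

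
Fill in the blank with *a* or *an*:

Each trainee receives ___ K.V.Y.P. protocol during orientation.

a

The indefinite article is chosen by the initial *sound* of the following word, not its spelling.
The initialism *K.V.Y.P.* is read letter by letter; the first letter, K, is pronounced /keɪ/, which begins with a consonant sound.
So the article is *a*: Each trainee receives a K.V.Y.P. protocol during orientation.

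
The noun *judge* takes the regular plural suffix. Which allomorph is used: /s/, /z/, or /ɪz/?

/ɪz/

The stem *judge* ends in a sibilant (/s, z, ʃ, ʒ, tʃ, dʒ/).
The plural suffix surfaces as /ɪz/ after sibilants, /s/ after other voiceless consonants, and /z/ after other voiced sounds.
So the plural -s on *judge* is pronounced /ɪz/.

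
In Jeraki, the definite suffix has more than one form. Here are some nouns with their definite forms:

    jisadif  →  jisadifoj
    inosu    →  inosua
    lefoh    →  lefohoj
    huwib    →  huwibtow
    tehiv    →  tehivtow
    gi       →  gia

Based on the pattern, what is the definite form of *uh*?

Looking at the final sound of each stem: -oj when the stem ends in a voiceless consonant (*jisadif*, *lefoh*); -tow when the stem ends in a voiced consonant (*huwib*, *tehiv*); -a when the stem ends in a vowel (*inosu*, *gi*).
The final sound of *uh* is /h/, which is a voiceless consonant, so the suffix is -oj, giving *uhoj*.

uhoj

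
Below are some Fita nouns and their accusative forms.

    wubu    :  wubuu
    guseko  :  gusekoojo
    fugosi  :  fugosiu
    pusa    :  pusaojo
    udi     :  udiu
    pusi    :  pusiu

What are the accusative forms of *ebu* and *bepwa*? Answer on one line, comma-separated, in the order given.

ebuu, bepwaojo

The suffix is conditioned by the last vowel: -u when the last vowel of the stem is a high vowel (*wubu*, *fugosi*, *udi*, *pusi*); -ojo when the last vowel of the stem is a non-high vowel (*guseko*, *pusa*).
The last vowel of *ebu* is /u/, which is a high vowel, so the suffix is -u, giving *ebuu*.
*bepwa* — last vowel /a/ (a non-high vowel) → -ojo → *bepwaojo*.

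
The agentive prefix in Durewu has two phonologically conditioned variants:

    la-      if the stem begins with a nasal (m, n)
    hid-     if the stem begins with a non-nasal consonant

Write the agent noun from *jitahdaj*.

The first consonant of *jitahdaj* is /j/, which is non-nasal, so the prefix is hid-, giving *hidjitahdaj*.

hidjitahdaj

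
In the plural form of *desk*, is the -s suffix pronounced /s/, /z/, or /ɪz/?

/s/

The stem *desk* ends in a voiceless non-sibilant consonant.
The plural suffix surfaces as /ɪz/ after sibilants, /s/ after other voiceless consonants, and /z/ after other voiced sounds.
So the plural -s on *desk* is pronounced /s/.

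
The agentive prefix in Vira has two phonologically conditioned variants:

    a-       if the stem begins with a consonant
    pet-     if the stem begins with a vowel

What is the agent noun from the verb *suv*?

asuv

*suv*: first sound = /s/, a consonant → a- → *asuv*.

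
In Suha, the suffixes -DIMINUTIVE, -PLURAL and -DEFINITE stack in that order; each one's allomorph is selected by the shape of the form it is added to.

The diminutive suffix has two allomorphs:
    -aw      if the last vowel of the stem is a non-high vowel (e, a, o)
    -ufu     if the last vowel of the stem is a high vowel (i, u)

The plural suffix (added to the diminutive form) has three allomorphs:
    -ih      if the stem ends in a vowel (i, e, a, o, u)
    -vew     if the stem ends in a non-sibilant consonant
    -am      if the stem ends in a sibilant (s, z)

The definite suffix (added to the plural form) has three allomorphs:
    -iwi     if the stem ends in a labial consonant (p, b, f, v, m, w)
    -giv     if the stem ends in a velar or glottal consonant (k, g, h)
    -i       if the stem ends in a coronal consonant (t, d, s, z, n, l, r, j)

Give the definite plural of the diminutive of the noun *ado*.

adoawvewiwi

*ado* — last vowel /o/ (a non-high vowel) → -aw → *adoaw*.
The diminutive form *adoaw*: final sound = /w/, a non-sibilant consonant → -vew → *adoawvew*.
The plural form *adoawvew*: final consonant = /w/, labial → -iwi → *adoawvewiwi*.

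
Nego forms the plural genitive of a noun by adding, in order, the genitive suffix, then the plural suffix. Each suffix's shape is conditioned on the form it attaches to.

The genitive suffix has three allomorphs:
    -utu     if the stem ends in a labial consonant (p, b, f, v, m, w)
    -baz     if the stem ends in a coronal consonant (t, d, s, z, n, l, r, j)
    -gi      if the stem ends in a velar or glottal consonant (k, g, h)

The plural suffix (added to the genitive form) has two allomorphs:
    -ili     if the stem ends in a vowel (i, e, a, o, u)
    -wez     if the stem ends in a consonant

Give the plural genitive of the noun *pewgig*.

pewgiggiili

*pewgig*: final consonant = /g/, velar/glottal → -gi → *pewgiggi*.
The final sound of the genitive form *pewgiggi* is /i/, which is a vowel, so the plural suffix is -ili, giving *pewgiggiili*.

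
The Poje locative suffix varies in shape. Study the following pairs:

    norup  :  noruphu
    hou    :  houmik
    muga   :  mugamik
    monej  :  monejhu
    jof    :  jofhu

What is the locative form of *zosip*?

zosiphu

The alternation tracks the final sound of the stem — -hu when the stem ends in a consonant (*norup*, *monej*, *jof*); -mik when the stem ends in a vowel (*hou*, *muga*).
Since the final sound of *zosip* is /p/ (a consonant), it takes -hu, giving *zosiphu*.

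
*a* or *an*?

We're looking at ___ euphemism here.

The indefinite article is chosen by the initial *sound* of the following word, not its spelling.
*euphemism* begins with the sound /juː/ (eu pronounced /juː/) — a consonant sound.
So the article is *a*: We're looking at a euphemism here.

a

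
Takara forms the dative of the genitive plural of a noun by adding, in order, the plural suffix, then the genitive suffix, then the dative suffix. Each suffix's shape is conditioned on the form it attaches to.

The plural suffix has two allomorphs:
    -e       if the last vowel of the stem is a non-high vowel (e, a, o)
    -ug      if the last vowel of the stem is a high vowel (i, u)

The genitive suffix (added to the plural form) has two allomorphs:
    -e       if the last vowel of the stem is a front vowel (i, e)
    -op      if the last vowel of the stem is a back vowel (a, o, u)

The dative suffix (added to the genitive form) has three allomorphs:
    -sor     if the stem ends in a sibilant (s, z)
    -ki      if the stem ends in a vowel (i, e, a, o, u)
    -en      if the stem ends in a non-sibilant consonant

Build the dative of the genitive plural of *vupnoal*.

*vupnoal*: last vowel = /a/, a non-high vowel → -e → *vupnoale*.
The last vowel of the plural form *vupnoale* is /e/, which is a front vowel, so the genitive suffix is -e, giving *vupnoalee*.
The final sound of the genitive form *vupnoalee* is /e/, which is a vowel, so the dative suffix is -ki, giving *vupnoaleeki*.

vupnoaleeki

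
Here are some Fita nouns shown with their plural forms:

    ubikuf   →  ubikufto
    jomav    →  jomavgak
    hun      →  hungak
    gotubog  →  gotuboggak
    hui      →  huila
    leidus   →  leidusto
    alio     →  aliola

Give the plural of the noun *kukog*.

The alternation tracks the final sound of the stem — -to when the stem ends in a voiceless consonant (*ubikuf*, *leidus*); -gak when the stem ends in a voiced consonant (*jomav*, *hun*, *gotubog*); -la when the stem ends in a vowel (*hui*, *alio*).
The final sound of *kukog* is /g/, which is a voiced consonant, so the suffix is -gak, giving *kukoggak*.

kukoggak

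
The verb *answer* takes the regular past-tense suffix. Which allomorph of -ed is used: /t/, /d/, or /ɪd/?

/d/

The stem *answer* ends in a voiced sound other than /d/.
The -ed suffix is realized as /ɪd/ after /t, d/; as /t/ after other voiceless consonants; and as /d/ after other voiced sounds.
So -ed on *answer* is pronounced /d/.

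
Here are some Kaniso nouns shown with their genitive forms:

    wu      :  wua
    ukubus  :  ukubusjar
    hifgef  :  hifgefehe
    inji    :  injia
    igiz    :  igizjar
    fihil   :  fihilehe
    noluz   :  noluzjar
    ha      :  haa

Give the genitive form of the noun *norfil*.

norfilehe

The alternation tracks the final sound of the stem — -jar when the stem ends in a sibilant (*ukubus*, *igiz*, *noluz*); -ehe when the stem ends in a non-sibilant consonant (*hifgef*, *fihil*); -a when the stem ends in a vowel (*wu*, *inji*, *ha*).
*norfil*: final sound = /l/, a non-sibilant consonant → -ehe → *norfilehe*.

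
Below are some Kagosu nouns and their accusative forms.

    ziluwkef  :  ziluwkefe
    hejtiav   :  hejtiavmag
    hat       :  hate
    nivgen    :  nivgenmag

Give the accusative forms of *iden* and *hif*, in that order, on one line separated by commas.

idenmag, hife

The pattern is voicing of the final consonant: -e when the stem ends in a voiceless consonant (*ziluwkef*, *hat*); -mag when the stem ends in a voiced consonant (*hejtiav*, *nivgen*).
Since the final consonant of *iden* is /n/ (voiced), it takes -mag, giving *idenmag*.
Since the final consonant of *hif* is /f/ (voiceless), it takes -e, giving *hife*.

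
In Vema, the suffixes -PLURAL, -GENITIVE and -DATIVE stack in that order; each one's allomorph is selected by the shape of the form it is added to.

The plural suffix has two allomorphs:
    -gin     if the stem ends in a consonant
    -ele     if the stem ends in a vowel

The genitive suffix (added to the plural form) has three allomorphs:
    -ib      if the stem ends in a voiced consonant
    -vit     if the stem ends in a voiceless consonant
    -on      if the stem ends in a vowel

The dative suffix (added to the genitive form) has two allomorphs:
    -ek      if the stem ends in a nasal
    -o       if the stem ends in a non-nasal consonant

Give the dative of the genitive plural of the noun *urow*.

*urow* — final sound /w/ (a consonant) → -gin → *urowgin*.
The plural form *urowgin* — final sound /n/ (a voiced consonant) → -ib → *urowginib*.
Since the final consonant of the genitive form *urowginib* is /b/ (non-nasal), it takes -o, giving *urowginibo*.

urowginibo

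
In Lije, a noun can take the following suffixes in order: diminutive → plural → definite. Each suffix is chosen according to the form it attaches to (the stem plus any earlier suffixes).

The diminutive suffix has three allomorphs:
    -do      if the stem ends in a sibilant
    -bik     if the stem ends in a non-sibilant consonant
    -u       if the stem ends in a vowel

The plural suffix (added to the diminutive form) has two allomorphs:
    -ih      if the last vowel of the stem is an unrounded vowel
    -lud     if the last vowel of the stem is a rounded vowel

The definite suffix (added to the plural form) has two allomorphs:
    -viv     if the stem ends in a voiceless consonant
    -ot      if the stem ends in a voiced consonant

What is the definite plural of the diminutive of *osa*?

*osa* — final sound /a/ (a vowel) → -u → *osau*.
Since the last vowel of the diminutive form *osau* is /u/ (a rounded vowel), it takes -lud, giving *osaulud*.
The final consonant of the plural form *osaulud* is /d/, which is voiced, so the definite suffix is -ot, giving *osauludot*.

osauludot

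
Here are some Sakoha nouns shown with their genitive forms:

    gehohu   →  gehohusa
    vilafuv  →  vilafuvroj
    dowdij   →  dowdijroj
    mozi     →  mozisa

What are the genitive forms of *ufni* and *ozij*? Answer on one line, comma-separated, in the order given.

ufnisa, ozijroj

The alternation tracks the final sound of the stem — -roj when the stem ends in a consonant (*vilafuv*, *dowdij*); -sa when the stem ends in a vowel (*gehohu*, *mozi*).
*ufni*: final sound = /i/, a vowel → -sa → *ufnisa*.
The final sound of *ozij* is /j/, which is a consonant, so the suffix is -roj, giving *ozijroj*.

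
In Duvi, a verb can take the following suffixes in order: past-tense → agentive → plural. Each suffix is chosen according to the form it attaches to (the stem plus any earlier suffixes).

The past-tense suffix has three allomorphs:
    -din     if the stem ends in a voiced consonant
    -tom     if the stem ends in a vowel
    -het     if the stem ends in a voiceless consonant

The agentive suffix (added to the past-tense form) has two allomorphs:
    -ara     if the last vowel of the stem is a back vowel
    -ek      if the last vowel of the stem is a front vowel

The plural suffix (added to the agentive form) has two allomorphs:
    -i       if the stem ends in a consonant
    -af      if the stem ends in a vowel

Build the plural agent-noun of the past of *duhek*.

*duhek*: final sound = /k/, a voiceless consonant → -het → *duhekhet*.
The past-tense form *duhekhet*: last vowel = /e/, a front vowel → -ek → *duhekhetek*.
Since the final sound of the agentive form *duhekhetek* is /k/ (a consonant), it takes -i, giving *duhekheteki*.

duhekheteki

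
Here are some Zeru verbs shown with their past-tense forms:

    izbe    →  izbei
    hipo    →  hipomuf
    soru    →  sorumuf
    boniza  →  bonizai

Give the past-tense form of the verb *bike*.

The pattern is rounding harmony: -muf when the last vowel of the stem is a rounded vowel (*hipo*, *soru*); -i when the last vowel of the stem is an unrounded vowel (*izbe*, *boniza*).
The last vowel of *bike* is /e/, which is an unrounded vowel, so the suffix is -i, giving *bikei*.

bikei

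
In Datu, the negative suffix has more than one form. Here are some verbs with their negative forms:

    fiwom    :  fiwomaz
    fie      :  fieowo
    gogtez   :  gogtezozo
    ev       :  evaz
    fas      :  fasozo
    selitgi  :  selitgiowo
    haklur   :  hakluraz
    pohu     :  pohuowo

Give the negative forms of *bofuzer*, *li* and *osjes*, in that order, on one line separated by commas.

bofuzeraz, liowo, osjesozo

Looking at the final sound of each stem: -ozo when the stem ends in a sibilant (*gogtez*, *fas*); -az when the stem ends in a non-sibilant consonant (*fiwom*, *ev*, *haklur*); -owo when the stem ends in a vowel (*fie*, *selitgi*, *pohu*).
*bofuzer* — final sound /r/ (a non-sibilant consonant) → -az → *bofuzeraz*.
Since the final sound of *li* is /i/ (a vowel), it takes -owo, giving *liowo*.
Since the final sound of *osjes* is /s/ (a sibilant), it takes -ozo, giving *osjesozo*.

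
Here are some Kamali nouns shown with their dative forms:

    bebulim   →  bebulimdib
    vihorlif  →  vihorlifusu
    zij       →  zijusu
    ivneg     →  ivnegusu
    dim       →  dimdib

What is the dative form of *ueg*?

uegusu

Looking at the final consonant of each stem: -dib when the stem ends in a nasal (*bebulim*, *dim*); -usu when the stem ends in a non-nasal consonant (*vihorlif*, *zij*, *ivneg*).
Since the final consonant of *ueg* is /g/ (non-nasal), it takes -usu, giving *uegusu*.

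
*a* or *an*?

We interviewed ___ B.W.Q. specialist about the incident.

The indefinite article is chosen by the initial *sound* of the following word, not its spelling.
The initialism *B.W.Q.* is read letter by letter; the first letter, B, is pronounced /biː/, which begins with a consonant sound.
So the article is *a*: We interviewed a B.W.Q. specialist about the incident.

a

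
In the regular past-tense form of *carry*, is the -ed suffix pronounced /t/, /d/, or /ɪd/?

/d/

The stem *carry* ends in a voiced sound other than /d/.
The -ed suffix is realized as /ɪd/ after /t, d/; as /t/ after other voiceless consonants; and as /d/ after other voiced sounds.
So -ed on *carry* is pronounced /d/.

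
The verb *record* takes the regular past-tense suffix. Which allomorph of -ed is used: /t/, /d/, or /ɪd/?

/ɪd/

The stem *record* ends in /t/ or /d/.
The -ed suffix is realized as /ɪd/ after /t, d/; as /t/ after other voiceless consonants; and as /d/ after other voiced sounds.
So -ed on *record* is pronounced /ɪd/.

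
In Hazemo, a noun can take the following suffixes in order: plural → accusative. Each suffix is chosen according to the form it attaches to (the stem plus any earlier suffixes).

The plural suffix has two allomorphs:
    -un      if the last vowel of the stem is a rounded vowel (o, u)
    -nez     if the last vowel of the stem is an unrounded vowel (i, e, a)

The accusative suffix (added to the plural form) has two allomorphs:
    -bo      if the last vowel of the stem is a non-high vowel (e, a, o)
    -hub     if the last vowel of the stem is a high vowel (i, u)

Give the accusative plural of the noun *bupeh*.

bupehnezbo

Since the last vowel of *bupeh* is /e/ (an unrounded vowel), it takes -nez, giving *bupehnez*.
The plural form *bupehnez* — last vowel /e/ (a non-high vowel) → -bo → *bupehnezbo*.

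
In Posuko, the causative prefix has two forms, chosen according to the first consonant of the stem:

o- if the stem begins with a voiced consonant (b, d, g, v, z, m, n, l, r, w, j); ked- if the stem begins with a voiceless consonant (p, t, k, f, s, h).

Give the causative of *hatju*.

*hatju* — first consonant /h/ (voiceless) → ked- → *kedhatju*.

kedhatju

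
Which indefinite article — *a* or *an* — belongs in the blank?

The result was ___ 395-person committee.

The indefinite article is chosen by the initial *sound* of the following word, not its spelling.
The number *395* is spoken "three hundred …", beginning with /θriː/ — a consonant sound.
So the article is *a*: The result was a 395-person committee.

a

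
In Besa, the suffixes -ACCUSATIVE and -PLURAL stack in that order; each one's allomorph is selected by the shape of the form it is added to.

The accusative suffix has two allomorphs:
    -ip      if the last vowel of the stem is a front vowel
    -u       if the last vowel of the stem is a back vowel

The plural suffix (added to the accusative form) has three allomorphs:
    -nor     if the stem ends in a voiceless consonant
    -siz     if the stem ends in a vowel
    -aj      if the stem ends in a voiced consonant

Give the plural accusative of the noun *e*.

eipnor

Since the last vowel of *e* is /e/ (a front vowel), it takes -ip, giving *eip*.
The final sound of the accusative form *eip* is /p/, which is a voiceless consonant, so the plural suffix is -nor, giving *eipnor*.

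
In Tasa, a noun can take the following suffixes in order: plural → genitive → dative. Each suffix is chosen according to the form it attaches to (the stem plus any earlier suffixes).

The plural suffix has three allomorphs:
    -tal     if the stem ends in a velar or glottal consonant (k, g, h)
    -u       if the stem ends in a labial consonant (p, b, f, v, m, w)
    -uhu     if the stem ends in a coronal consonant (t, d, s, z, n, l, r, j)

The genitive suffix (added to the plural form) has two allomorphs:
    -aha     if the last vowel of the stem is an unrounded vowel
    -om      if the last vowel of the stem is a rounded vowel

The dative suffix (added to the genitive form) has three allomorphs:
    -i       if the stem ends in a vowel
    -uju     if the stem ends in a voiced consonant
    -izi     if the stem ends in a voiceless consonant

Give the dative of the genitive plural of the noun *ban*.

banuhuomuju

Since the final consonant of *ban* is /n/ (coronal), it takes -uhu, giving *banuhu*.
Since the last vowel of the plural form *banuhu* is /u/ (a rounded vowel), it takes -om, giving *banuhuom*.
The genitive form *banuhuom*: final sound = /m/, a voiced consonant → -uju → *banuhuomuju*.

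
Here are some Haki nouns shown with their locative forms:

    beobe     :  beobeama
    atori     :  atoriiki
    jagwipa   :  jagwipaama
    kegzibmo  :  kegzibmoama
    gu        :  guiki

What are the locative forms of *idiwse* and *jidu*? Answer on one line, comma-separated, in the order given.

The pattern is height harmony: -iki when the last vowel of the stem is a high vowel (*atori*, *gu*); -ama when the last vowel of the stem is a non-high vowel (*beobe*, *jagwipa*, *kegzibmo*).
*idiwse*: last vowel = /e/, a non-high vowel → -ama → *idiwseama*.
The last vowel of *jidu* is /u/, which is a high vowel, so the suffix is -iki, giving *jiduiki*.

idiwseama, jiduiki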